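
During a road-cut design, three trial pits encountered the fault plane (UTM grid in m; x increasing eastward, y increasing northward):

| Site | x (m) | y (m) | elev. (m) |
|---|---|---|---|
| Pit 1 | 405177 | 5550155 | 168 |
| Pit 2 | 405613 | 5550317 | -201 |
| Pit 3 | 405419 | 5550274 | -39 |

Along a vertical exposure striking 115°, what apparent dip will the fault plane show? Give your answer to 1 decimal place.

35.4°

Two edge vectors: Pit 1→Pit 2 = (436, 162, -369), Pit 1→Pit 3 = (242, 119, -207).
Normal n = (Pit 1→Pit 2) × (Pit 1→Pit 3) = (10377, 954, 12680).
So ∂z/∂x = −n_x/n_z = −0.81838 and ∂z/∂y = −n_y/n_z = −0.07524.
Unit vector along 115° is (sin 115°, cos 115°) = (0.9063, -0.4226).
Slope in that direction = a·(0.9063) + b·(-0.4226) = −0.70990.
Apparent dip = arctan|0.70990| = 35.4° (true dip is 39.4°, so apparent ≤ true as expected).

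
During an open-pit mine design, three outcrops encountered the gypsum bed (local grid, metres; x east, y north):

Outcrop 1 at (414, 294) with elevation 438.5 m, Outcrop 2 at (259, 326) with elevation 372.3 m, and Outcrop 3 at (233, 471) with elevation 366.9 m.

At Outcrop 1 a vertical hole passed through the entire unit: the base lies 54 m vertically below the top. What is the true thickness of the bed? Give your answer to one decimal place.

Two edge vectors: Outcrop 1→Outcrop 2 = (-155, 32, -66.2), Outcrop 1→Outcrop 3 = (-181, 177, -71.6).
Normal n = (Outcrop 1→Outcrop 2) × (Outcrop 1→Outcrop 3) = (9426.2, 884.2, -21643).
So ∂z/∂x = −n_x/n_z = 0.43553 and ∂z/∂y = −n_y/n_z = 0.04085.
|∇z| = √(a²+b²) = 0.43744, so dip δ = arctan(0.43744) = 23.63°.
True thickness = vertical thickness × cos δ = 54 × cos 23.63° = 49.5 m.

49.5 m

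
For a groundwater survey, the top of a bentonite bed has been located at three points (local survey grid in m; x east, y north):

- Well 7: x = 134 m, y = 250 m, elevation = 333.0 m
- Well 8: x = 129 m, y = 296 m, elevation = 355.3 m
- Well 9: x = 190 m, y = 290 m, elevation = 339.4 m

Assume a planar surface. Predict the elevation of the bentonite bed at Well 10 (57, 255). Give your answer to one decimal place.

Let the plane be z = a·x + b·y + c.
Well 8−Well 7: −5a + 46b = 22.3;  Well 9−Well 7: 56a + 40b = 6.4.
Solving gives a = −0.21527, b = 0.46138.
Then c = 333 − a·134 − b·250 = 246.50.
At (57, 255): z = −12.3 + 117.7 + 246.50 = 351.9 m.

351.9 m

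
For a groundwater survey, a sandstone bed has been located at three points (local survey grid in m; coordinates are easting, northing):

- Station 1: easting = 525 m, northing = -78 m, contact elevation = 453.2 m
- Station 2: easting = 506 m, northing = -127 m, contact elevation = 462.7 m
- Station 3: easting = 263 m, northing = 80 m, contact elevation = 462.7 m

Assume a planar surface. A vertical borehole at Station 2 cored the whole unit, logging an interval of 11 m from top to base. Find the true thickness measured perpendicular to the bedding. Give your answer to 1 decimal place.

Two edge vectors: Station 1→Station 2 = (-19, -49, 9.5), Station 1→Station 3 = (-262, 158, 9.5).
Normal n = (Station 1→Station 2) × (Station 1→Station 3) = (-1966.5, -2308.5, -15840).
So ∂z/∂easting = −n_x/n_z = −0.12415 and ∂z/∂northing = −n_y/n_z = −0.14574.
|∇z| = √(a²+b²) = 0.19145, so dip δ = arctan(0.19145) = 10.84°.
True thickness = vertical thickness × cos δ = 11 × cos 10.84° = 10.8 m.

10.8 m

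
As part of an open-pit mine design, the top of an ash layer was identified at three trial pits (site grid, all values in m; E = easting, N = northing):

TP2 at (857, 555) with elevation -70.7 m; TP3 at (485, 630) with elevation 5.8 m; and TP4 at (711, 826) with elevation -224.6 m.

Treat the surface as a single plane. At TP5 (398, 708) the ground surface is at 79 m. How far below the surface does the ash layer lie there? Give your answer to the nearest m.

101 m

Let the plane be z = a·E + b·N + c.
TP3−TP2: −372a + 75b = 76.5;  TP4−TP2: −146a + 271b = −153.9.
Solving gives a = −0.35915, b = −0.76139.
Then c = -70.7 − a·857 − b·555 = 659.66.
At (398, 708): z_contact = −142.9 − 539.1 + 659.66 = -22.3 m.
Depth below ground = 79 − (-22.3) = 101 m.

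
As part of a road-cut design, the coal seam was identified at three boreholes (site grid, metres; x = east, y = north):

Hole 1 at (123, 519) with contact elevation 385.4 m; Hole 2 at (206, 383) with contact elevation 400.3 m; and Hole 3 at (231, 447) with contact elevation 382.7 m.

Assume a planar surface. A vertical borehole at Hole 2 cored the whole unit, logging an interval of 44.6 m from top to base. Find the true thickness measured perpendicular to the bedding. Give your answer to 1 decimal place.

43.1 m

Two edge vectors: Hole 1→Hole 2 = (83, -136, 14.9), Hole 1→Hole 3 = (108, -72, -2.7).
Normal n = (Hole 1→Hole 2) × (Hole 1→Hole 3) = (1440, 1833.3, 8712).
So ∂z/∂x = −n_x/n_z = −0.16529 and ∂z/∂y = −n_y/n_z = −0.21043.
|∇z| = √(a²+b²) = 0.26759, so dip δ = arctan(0.26759) = 14.98°.
True thickness = vertical thickness × cos δ = 44.6 × cos 14.98° = 43.1 m.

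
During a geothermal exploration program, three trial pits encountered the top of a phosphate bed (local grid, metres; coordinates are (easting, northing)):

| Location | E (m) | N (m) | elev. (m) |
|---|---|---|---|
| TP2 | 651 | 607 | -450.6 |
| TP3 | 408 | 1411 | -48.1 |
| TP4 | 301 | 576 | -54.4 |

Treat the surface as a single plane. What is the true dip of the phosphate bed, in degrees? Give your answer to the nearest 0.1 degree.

Let the plane be z = a·E + b·N + c.
TP3−TP2: −243a + 804b = 402.5;  TP4−TP2: −350a − 31b = 396.2.
Solving gives a = −1.14567, b = 0.15436.
Gradient magnitude |∇z| = √(a² + b²) = √(1.31256 + 0.02383) = 1.15602.
True dip = arctan(1.15602) = 49.1°, dipping toward E (azimuth ≈ 098°).

49.1°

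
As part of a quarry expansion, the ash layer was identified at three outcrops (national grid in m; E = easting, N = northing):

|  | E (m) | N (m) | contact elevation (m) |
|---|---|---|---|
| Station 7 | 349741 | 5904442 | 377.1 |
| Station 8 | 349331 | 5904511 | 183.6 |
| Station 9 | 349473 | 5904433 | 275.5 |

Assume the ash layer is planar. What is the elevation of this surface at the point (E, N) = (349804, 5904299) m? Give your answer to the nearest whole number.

Two edge vectors: Station 7→Station 8 = (-410, 69, -193.5), Station 7→Station 9 = (-268, -9, -101.6).
Normal n = (Station 7→Station 8) × (Station 7→Station 9) = (-8751.9, 10202, 22182).
So ∂z/∂E = −n_x/n_z = 0.39454963 and ∂z/∂N = −n_y/n_z = −0.45992246.
Intercept c from Station 7: 377.1 − 137990.18 + 2715585.49 = 2577972.40.
At (349804, 5904299): z = 138015.0 − 2715519.7 + 2577972.40 = 467.7 m.

468 m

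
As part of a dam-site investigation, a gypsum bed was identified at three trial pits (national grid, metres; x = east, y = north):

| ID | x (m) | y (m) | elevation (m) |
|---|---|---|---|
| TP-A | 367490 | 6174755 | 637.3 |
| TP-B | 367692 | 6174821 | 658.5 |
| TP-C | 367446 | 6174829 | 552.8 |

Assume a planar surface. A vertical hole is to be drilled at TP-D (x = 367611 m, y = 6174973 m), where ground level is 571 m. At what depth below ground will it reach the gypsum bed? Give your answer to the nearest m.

Let the plane be z = a·x + b·y + c.
TP-B−TP-A: 202a + 66b = 21.2;  TP-C−TP-A: −44a + 74b = −84.5.
Solving gives a = 0.40028008, b = −0.90388752.
Then c = 637.3 − a·367490 − b·6174755 = 5434822.35.
At (367611, 6174973): z_contact = 147147.4 − 5581481.0 + 5434822.35 = 488.7 m.
Depth below ground = 571 − 488.7 = 82 m.

82 m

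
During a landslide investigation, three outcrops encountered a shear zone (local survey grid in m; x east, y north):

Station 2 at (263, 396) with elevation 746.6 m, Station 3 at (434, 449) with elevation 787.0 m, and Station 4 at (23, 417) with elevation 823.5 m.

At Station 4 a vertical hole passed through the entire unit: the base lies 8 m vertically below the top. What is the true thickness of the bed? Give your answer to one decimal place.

4.6 m

Let the plane be z = a·x + b·y + c.
Station 3−Station 2: 171a + 53b = 40.4;  Station 4−Station 2: −240a + 21b = 76.9.
Solving gives a = −0.19786, b = 1.40064.
|∇z| = √(a²+b²) = 1.41455, so dip δ = arctan(1.41455) = 54.74°.
True thickness = vertical thickness × cos δ = 8 × cos 54.74° = 4.6 m.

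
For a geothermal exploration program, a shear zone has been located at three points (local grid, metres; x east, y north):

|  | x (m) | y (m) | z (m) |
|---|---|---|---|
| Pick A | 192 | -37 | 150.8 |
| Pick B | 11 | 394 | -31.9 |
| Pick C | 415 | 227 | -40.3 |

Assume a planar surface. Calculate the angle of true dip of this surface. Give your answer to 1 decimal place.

29.9°

Let the plane be z = a·x + b·y + c.
Pick B−Pick A: −181a + 431b = −182.7;  Pick C−Pick A: 223a + 264b = −191.1.
Solving gives a = −0.23719, b = −0.52351.
Gradient magnitude |∇z| = √(a² + b²) = √(0.05626 + 0.27406) = 0.57474.
True dip = arctan(0.57474) = 29.9°, dipping toward NNE (azimuth ≈ 024°).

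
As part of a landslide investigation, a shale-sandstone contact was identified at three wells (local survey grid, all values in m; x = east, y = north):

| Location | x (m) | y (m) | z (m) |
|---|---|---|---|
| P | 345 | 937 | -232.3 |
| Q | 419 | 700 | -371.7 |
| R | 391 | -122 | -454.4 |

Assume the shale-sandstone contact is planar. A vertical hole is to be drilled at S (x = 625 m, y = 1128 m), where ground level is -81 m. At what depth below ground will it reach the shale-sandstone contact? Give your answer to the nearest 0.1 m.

517.2 m

Two edge vectors: P→Q = (74, -237, -139.4), P→R = (46, -1059, -222.1).
Normal n = (P→Q) × (P→R) = (-94986.9, 10023, -67464).
So ∂z/∂x = −n_x/n_z = −1.407964 and ∂z/∂y = −n_y/n_z = 0.148568.
Intercept c from P: -232.3 + 485.75 − 139.21 = 114.24.
At (625, 1128): z_contact = −879.98 + 167.58 + 114.24 = -598.15 m.
Depth below ground = -81 − (-598.15) = 517.2 m.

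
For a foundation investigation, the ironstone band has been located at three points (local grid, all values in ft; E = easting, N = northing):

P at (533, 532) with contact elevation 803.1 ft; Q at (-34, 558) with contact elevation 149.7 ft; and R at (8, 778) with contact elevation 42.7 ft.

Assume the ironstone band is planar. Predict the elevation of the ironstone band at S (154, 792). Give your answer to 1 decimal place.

Two edge vectors: P→Q = (-567, 26, -653.4), P→R = (-525, 246, -760.4).
Normal n = (P→Q) × (P→R) = (140966, -88111.8, -125832).
So ∂z/∂E = −n_x/n_z = 1.12027 and ∂z/∂N = −n_y/n_z = −0.70023.
Intercept c from P: 803.1 − 597.10 + 372.52 = 578.52.
At (154, 792): z = 172.5 − 554.6 + 578.52 = 196.5 ft.

196.5 ft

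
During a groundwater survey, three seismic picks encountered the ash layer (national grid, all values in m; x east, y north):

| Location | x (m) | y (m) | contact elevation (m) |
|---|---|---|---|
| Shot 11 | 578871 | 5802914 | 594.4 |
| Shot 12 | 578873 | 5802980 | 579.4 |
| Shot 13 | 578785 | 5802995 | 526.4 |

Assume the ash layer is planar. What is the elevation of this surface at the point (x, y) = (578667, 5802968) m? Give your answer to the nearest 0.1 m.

Two edge vectors: Shot 11→Shot 12 = (2, 66, -15), Shot 11→Shot 13 = (-86, 81, -68).
Normal n = (Shot 11→Shot 12) × (Shot 11→Shot 13) = (-3273, 1426, 5838).
So ∂z/∂x = −n_x/n_z = 0.560637205 and ∂z/∂y = −n_y/n_z = −0.244261733.
Intercept c from Shot 11: 594.4 − 324536.62 + 1417429.83 = 1093487.61.
At (578667, 5802968): z = 324422.2 − 1417443.0 + 1093487.61 = 466.8 m.

466.8 m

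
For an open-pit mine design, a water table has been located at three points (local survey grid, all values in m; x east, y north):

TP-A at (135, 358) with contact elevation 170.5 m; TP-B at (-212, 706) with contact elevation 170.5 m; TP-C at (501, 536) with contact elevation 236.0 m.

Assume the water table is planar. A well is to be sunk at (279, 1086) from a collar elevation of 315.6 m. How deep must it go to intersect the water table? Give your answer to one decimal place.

40.3 m

Let the plane be z = a·x + b·y + c.
TP-B−TP-A: −347a + 348b = 0;  TP-C−TP-A: 366a + 178b = 65.5.
Solving gives a = 0.120518, b = 0.120171.
Then c = 170.5 − a·135 − b·358 = 111.21.
At (279, 1086): z_contact = 33.62 + 130.51 + 111.21 = 275.34 m.
Depth below ground = 315.6 − 275.34 = 40.3 m.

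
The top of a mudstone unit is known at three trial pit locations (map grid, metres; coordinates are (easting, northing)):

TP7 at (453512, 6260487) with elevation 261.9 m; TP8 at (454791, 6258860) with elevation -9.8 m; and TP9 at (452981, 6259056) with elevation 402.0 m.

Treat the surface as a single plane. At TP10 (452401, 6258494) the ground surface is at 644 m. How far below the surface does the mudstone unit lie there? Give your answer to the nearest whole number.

Let the plane be z = a·E + b·N + c.
TP8−TP7: 1279a − 1627b = −271.7;  TP9−TP7: −531a − 1431b = 140.1.
Solving gives a = −0.22891716, b = −0.01295946.
Then c = 261.9 − a·453512 − b·6260487 = 185211.12.
At (452401, 6258494): z_contact = −103562.4 − 81106.7 + 185211.12 = 542.1 m.
Depth below ground = 644 − 542.1 = 102 m.

102 m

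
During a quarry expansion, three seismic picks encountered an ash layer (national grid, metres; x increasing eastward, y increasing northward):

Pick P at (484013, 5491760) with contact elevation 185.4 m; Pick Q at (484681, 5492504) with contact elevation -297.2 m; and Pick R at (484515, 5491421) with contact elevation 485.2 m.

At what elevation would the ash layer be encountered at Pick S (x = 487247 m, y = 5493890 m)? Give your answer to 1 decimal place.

-1065.3 m

Let the plane be z = a·x + b·y + c.
Pick Q−Pick P: 668a + 744b = −482.6;  Pick R−Pick P: 502a − 339b = 299.8.
Solving gives a = 0.099092909, b = −0.737626429.
Then c = 185.4 − a·484013 − b·5491760 = 4003090.46.
At (487247, 5493890): z = 48282.7 − 4052438.5 + 4003090.46 = -1065.3 m.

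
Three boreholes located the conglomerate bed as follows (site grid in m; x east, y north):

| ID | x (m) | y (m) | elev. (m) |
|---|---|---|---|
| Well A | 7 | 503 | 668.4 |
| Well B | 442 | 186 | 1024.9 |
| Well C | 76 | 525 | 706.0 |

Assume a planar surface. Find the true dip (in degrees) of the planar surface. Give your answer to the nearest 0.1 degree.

Two edge vectors: Well A→Well B = (435, -317, 356.5), Well A→Well C = (69, 22, 37.6).
Normal n = (Well A→Well B) × (Well A→Well C) = (-19762.2, 8242.5, 31443).
So ∂z/∂x = −n_x/n_z = 0.62851 and ∂z/∂y = −n_y/n_z = −0.26214.
Gradient magnitude |∇z| = √(a² + b²) = √(0.39502 + 0.06872) = 0.68099.
True dip = arctan(0.68099) = 34.3°, dipping toward WNW (azimuth ≈ 293°).

34.3°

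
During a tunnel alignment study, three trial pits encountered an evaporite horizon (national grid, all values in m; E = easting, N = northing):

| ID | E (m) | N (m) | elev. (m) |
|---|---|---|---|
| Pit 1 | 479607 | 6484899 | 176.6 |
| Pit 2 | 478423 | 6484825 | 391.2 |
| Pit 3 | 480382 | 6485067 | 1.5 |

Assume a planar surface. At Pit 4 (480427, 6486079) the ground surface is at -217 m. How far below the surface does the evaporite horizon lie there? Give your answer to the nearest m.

82 m

Two edge vectors: Pit 1→Pit 2 = (-1184, -74, 214.6), Pit 1→Pit 3 = (775, 168, -175.1).
Normal n = (Pit 1→Pit 2) × (Pit 1→Pit 3) = (-23095.4, -41003.4, -141562).
So ∂z/∂E = −n_x/n_z = −0.16314689 and ∂z/∂N = −n_y/n_z = −0.28964976.
Intercept c from Pit 1: 176.6 + 78246.39 + 1878349.47 = 1956772.46.
At (480427, 6486079): z_contact = −78380.2 − 1878691.3 + 1956772.46 = -299.0 m.
Depth below ground = -217 − (-299.0) = 82 m.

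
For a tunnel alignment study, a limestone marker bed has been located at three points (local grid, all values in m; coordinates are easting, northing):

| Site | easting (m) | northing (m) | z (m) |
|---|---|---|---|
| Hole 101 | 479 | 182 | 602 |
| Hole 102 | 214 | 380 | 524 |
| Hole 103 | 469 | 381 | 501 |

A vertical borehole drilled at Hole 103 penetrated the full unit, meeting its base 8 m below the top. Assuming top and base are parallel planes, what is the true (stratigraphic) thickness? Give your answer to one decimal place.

Two edge vectors: Hole 101→Hole 102 = (-265, 198, -78), Hole 101→Hole 103 = (-10, 199, -101).
Normal n = (Hole 101→Hole 102) × (Hole 101→Hole 103) = (-4476, -25985, -50755).
So ∂z/∂easting = −n_x/n_z = −0.08819 and ∂z/∂northing = −n_y/n_z = −0.51197.
|∇z| = √(a²+b²) = 0.51951, so dip δ = arctan(0.51951) = 27.45°.
True thickness = vertical thickness × cos δ = 8 × cos 27.45° = 7.1 m.

7.1 m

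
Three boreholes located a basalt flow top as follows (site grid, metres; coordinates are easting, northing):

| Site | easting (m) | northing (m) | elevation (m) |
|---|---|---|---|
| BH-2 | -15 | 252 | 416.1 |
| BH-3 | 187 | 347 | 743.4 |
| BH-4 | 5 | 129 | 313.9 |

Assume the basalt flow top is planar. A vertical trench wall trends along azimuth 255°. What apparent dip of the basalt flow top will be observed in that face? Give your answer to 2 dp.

Let the plane be z = a·easting + b·northing + c.
BH-3−BH-2: 202a + 95b = 327.3;  BH-4−BH-2: 20a − 123b = −102.2.
Solving gives a = 1.14219, b = 1.01662.
Unit vector along 255° is (sin 255°, cos 255°) = (-0.9659, -0.2588).
Slope in that direction = a·(-0.9659) + b·(-0.2588) = −1.36639.
Apparent dip = arctan|1.36639| = 53.80° (true dip is 56.8°, so apparent ≤ true as expected).

53.80°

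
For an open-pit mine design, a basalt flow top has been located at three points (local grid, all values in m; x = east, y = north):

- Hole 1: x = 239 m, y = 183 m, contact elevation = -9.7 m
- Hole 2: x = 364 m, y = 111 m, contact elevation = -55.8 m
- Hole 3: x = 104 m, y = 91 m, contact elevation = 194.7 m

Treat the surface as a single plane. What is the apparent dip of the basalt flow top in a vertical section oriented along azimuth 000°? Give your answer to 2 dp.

Two edge vectors: Hole 1→Hole 2 = (125, -72, -46.1), Hole 1→Hole 3 = (-135, -92, 204.4).
Normal n = (Hole 1→Hole 2) × (Hole 1→Hole 3) = (-18958, -19326.5, -21220).
So ∂z/∂x = −n_x/n_z = −0.89340 and ∂z/∂y = −n_y/n_z = −0.91077.
Unit vector along 000° is (sin 0°, cos 0°) = (0.0000, 1.0000).
Slope in that direction = a·(0.0000) + b·(1.0000) = −0.91077.
Apparent dip = arctan|0.91077| = 42.33° (true dip is 51.9°, so apparent ≤ true as expected).

42.33°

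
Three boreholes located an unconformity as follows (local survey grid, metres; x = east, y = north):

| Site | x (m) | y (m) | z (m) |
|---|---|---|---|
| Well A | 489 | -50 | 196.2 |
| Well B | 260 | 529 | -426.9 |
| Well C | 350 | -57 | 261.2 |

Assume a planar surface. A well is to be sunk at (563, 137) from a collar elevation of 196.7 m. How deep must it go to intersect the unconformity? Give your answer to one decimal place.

Two edge vectors: Well A→Well B = (-229, 579, -623.1), Well A→Well C = (-139, -7, 65).
Normal n = (Well A→Well B) × (Well A→Well C) = (33273.3, 101495.9, 82084).
So ∂z/∂x = −n_x/n_z = −0.40536 and ∂z/∂y = −n_y/n_z = −1.23649.
Intercept c from Well A: 196.2 + 198.22 − 61.82 = 332.60.
At (563, 137): z_contact = −228.22 − 169.40 + 332.60 = -65.02 m.
Depth below ground = 196.7 − (-65.02) = 261.7 m.

261.7 m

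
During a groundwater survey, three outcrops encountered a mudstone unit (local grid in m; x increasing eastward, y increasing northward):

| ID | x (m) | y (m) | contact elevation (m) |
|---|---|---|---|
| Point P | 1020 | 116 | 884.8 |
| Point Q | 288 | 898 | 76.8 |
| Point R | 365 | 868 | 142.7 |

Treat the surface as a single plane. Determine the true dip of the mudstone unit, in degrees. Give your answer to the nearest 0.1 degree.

Let the plane be z = a·x + b·y + c.
Point Q−Point P: −732a + 782b = −808;  Point R−Point P: −655a + 752b = −742.1.
Solving gives a = 0.71349, b = −0.36538.
Gradient magnitude |∇z| = √(a² + b²) = √(0.50907 + 0.13350) = 0.80160.
True dip = arctan(0.80160) = 38.7°, dipping toward WNW (azimuth ≈ 297°).

38.7°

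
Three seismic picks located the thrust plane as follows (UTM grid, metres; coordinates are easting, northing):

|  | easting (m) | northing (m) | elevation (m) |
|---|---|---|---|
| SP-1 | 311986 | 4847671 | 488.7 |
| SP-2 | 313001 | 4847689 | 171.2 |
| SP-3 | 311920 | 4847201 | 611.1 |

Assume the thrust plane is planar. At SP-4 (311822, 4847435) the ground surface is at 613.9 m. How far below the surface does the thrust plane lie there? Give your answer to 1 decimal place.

Two edge vectors: SP-1→SP-2 = (1015, 18, -317.5), SP-1→SP-3 = (-66, -470, 122.4).
Normal n = (SP-1→SP-2) × (SP-1→SP-3) = (-147021.8, -103281, -475862).
So ∂z/∂easting = −n_x/n_z = −0.308958900 and ∂z/∂northing = −n_y/n_z = −0.217039814.
Intercept c from SP-1: 488.7 + 96390.85 + 1052137.61 = 1149017.16.
At (311822, 4847435): z_contact = −96340.18 − 1052086.39 + 1149017.16 = 590.59 m.
Depth below ground = 613.9 − 590.59 = 23.3 m.

23.3 m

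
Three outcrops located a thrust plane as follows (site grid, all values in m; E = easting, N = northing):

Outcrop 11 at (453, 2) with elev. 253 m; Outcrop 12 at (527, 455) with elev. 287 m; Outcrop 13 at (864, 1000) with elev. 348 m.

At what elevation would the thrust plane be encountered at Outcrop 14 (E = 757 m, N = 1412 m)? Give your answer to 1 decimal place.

Let the plane be z = a·E + b·N + c.
Outcrop 12−Outcrop 11: 74a + 453b = 34;  Outcrop 13−Outcrop 11: 411a + 998b = 95.
Solving gives a = 0.081037, b = 0.061817.
Then c = 253 − a·453 − b·2 = 216.17.
At (757, 1412): z = 61.3 + 87.3 + 216.17 = 364.8 m.

364.8 m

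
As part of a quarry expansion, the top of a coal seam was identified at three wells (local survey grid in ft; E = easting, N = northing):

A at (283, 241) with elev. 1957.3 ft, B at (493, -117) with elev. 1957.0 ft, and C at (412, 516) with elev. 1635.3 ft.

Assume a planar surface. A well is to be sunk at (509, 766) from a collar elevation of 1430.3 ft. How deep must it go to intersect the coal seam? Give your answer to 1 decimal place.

65.2 ft

Let the plane be z = a·E + b·N + c.
B−A: 210a − 358b = −0.3;  C−A: 129a + 275b = −322.
Solving gives a = −1.10994, b = −0.65025.
Then c = 1957.3 − a·283 − b·241 = 2428.12.
At (509, 766): z_contact = −564.96 − 498.09 + 2428.12 = 1365.07 ft.
Depth below ground = 1430.3 − 1365.07 = 65.2 ft.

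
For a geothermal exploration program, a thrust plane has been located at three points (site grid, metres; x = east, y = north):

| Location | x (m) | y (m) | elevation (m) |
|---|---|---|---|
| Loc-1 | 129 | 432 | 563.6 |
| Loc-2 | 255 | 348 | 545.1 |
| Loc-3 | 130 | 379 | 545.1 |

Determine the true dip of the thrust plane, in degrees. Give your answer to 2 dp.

19.87°

Let the plane be z = a·x + b·y + c.
Loc-2−Loc-1: 126a − 84b = −18.5;  Loc-3−Loc-1: 1a − 53b = −18.5.
Solving gives a = 0.08697, b = 0.35070.
Gradient magnitude |∇z| = √(a² + b²) = √(0.00756 + 0.12299) = 0.36132.
True dip = arctan(0.36132) = 19.87°, dipping toward SSW (azimuth ≈ 194°).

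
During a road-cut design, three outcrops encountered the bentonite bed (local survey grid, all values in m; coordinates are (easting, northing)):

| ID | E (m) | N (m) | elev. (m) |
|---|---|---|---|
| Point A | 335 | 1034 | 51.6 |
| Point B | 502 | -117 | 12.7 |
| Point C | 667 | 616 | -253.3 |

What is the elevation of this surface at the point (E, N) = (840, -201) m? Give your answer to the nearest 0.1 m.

-339.3 m

Let the plane be z = a·E + b·N + c.
Point B−Point A: 167a − 1151b = −38.9;  Point C−Point A: 332a − 418b = −304.9.
Solving gives a = −1.071572, b = −0.121679.
Then c = 51.6 − a·335 − b·1034 = 536.39.
At (840, -201): z = −900.1 + 24.5 + 536.39 = -339.3 m.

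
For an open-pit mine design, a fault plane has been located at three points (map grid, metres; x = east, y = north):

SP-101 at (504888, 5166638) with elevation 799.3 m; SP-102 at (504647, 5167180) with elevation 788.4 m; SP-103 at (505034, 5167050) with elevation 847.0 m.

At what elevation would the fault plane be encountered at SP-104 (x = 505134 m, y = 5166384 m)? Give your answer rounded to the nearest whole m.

827 m

Let the plane be z = a·x + b·y + c.
SP-102−SP-101: −241a + 542b = −10.9;  SP-103−SP-101: 146a + 412b = 47.7.
Solving gives a = 0.17006793, b = 0.05550991.
Then c = 799.3 − a·504888 − b·5166638 = −371865.56.
At (505134, 5166384): z = 85907.1 + 286785.5 − 371865.56 = 827.0 m.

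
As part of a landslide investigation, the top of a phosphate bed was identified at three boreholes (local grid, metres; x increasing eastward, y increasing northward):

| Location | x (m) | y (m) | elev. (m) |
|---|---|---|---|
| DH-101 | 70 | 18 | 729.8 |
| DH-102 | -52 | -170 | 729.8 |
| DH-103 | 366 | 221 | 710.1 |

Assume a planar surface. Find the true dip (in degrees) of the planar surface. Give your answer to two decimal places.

8.14°

Let the plane be z = a·x + b·y + c.
DH-102−DH-101: −122a − 188b = 0;  DH-103−DH-101: 296a + 203b = −19.7.
Solving gives a = −0.11993, b = 0.07783.
Gradient magnitude |∇z| = √(a² + b²) = √(0.01438 + 0.00606) = 0.14297.
True dip = arctan(0.14297) = 8.14°, dipping toward ESE (azimuth ≈ 123°).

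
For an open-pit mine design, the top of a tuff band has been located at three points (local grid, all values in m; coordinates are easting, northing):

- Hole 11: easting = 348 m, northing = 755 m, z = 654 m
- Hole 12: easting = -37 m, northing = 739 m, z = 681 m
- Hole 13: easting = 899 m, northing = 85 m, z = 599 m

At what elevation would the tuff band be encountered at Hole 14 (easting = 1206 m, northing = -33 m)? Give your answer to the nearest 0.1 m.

574.4 m

Two edge vectors: Hole 11→Hole 12 = (-385, -16, 27), Hole 11→Hole 13 = (551, -670, -55).
Normal n = (Hole 11→Hole 12) × (Hole 11→Hole 13) = (18970, -6298, 266766).
So ∂z/∂easting = −n_x/n_z = −0.071111 and ∂z/∂northing = −n_y/n_z = 0.023609.
Intercept c from Hole 11: 654 + 24.75 − 17.82 = 660.92.
At (1206, -33): z = −85.8 − 0.8 + 660.92 = 574.4 m.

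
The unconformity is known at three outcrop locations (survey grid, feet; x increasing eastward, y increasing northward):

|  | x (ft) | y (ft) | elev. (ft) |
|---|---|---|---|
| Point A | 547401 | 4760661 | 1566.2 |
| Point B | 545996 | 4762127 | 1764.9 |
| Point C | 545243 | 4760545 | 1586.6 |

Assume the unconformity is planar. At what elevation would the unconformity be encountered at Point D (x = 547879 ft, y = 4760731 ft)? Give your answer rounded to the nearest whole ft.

Let the plane be z = a·x + b·y + c.
Point B−Point A: −1405a + 1466b = 198.7;  Point C−Point A: −2158a − 116b = 20.4.
Solving gives a = −0.01591880, b = 0.12028246.
Then c = 1566.2 − a·547401 − b·4760661 = −562343.86.
At (547879, 4760731): z = −8721.6 + 572632.4 − 562343.86 = 1567.0 ft.

1567 ft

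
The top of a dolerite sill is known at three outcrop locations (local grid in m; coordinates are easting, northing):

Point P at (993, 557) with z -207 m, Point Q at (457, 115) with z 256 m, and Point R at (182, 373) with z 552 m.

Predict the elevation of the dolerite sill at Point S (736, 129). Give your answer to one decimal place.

-11.1 m

Two edge vectors: Point P→Point Q = (-536, -442, 463), Point P→Point R = (-811, -184, 759).
Normal n = (Point P→Point Q) × (Point P→Point R) = (-250286, 31331, -259838).
So ∂z/∂easting = −n_x/n_z = −0.96324 and ∂z/∂northing = −n_y/n_z = 0.12058.
Intercept c from Point P: -207 + 956.50 − 67.16 = 682.33.
At (736, 129): z = −708.9 + 15.6 + 682.33 = -11.1 m.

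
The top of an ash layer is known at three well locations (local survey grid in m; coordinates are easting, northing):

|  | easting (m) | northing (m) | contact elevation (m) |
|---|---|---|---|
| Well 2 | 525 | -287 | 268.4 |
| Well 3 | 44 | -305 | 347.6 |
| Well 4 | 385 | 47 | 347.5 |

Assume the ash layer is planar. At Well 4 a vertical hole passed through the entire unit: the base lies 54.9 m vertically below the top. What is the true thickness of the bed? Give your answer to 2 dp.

Let the plane be z = a·easting + b·northing + c.
Well 3−Well 2: −481a − 18b = 79.2;  Well 4−Well 2: −140a + 334b = 79.1.
Solving gives a = −0.17084, b = 0.16522.
|∇z| = √(a²+b²) = 0.23766, so dip δ = arctan(0.23766) = 13.37°.
True thickness = vertical thickness × cos δ = 54.9 × cos 13.37° = 53.41 m.

53.41 m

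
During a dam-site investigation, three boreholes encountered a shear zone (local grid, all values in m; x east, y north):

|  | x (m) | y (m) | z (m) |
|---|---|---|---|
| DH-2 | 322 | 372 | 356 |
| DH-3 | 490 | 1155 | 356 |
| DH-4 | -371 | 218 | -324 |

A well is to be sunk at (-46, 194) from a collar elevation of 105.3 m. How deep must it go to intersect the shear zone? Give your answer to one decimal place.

89.1 m

Two edge vectors: DH-2→DH-3 = (168, 783, 0), DH-2→DH-4 = (-693, -154, -680).
Normal n = (DH-2→DH-3) × (DH-2→DH-4) = (-532440, 114240, 516747).
So ∂z/∂x = −n_x/n_z = 1.030369 and ∂z/∂y = −n_y/n_z = −0.221075.
Intercept c from DH-2: 356 − 331.78 + 82.24 = 106.46.
At (-46, 194): z_contact = −47.40 − 42.89 + 106.46 = 16.18 m.
Depth below ground = 105.3 − 16.18 = 89.1 m.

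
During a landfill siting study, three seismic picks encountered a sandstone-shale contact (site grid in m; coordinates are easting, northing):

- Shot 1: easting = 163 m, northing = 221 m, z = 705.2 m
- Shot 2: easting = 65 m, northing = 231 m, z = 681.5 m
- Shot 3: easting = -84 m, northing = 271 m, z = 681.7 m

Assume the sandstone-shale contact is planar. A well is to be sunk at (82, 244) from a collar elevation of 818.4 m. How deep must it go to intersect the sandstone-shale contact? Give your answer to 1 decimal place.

111.3 m

Two edge vectors: Shot 1→Shot 2 = (-98, 10, -23.7), Shot 1→Shot 3 = (-247, 50, -23.5).
Normal n = (Shot 1→Shot 2) × (Shot 1→Shot 3) = (950, 3550.9, -2430).
So ∂z/∂easting = −n_x/n_z = 0.39095 and ∂z/∂northing = −n_y/n_z = 1.46128.
Intercept c from Shot 1: 705.2 − 63.72 − 322.94 = 318.53.
At (82, 244): z_contact = 32.06 + 356.55 + 318.53 = 707.14 m.
Depth below ground = 818.4 − 707.14 = 111.3 m.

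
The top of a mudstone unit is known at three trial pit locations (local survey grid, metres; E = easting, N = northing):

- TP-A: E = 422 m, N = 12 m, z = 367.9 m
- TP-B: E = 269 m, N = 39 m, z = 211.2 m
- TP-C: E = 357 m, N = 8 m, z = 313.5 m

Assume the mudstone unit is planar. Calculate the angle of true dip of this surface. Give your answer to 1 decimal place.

Two edge vectors: TP-A→TP-B = (-153, 27, -156.7), TP-A→TP-C = (-65, -4, -54.4).
Normal n = (TP-A→TP-B) × (TP-A→TP-C) = (-2095.6, 1862.3, 2367).
So ∂z/∂E = −n_x/n_z = 0.88534 and ∂z/∂N = −n_y/n_z = −0.78678.
Gradient magnitude |∇z| = √(a² + b²) = √(0.78383 + 0.61902) = 1.18442.
True dip = arctan(1.18442) = 49.8°, dipping toward NW (azimuth ≈ 312°).

49.8°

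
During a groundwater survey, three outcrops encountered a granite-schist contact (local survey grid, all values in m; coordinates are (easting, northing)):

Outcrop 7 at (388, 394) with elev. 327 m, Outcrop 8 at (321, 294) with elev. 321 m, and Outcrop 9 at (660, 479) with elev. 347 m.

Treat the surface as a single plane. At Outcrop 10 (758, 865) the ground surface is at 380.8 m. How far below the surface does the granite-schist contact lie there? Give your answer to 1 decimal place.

Two edge vectors: Outcrop 7→Outcrop 8 = (-67, -100, -6), Outcrop 7→Outcrop 9 = (272, 85, 20).
Normal n = (Outcrop 7→Outcrop 8) × (Outcrop 7→Outcrop 9) = (-1490, -292, 21505).
So ∂z/∂E = −n_x/n_z = 0.06929 and ∂z/∂N = −n_y/n_z = 0.01358.
Intercept c from Outcrop 7: 327 − 26.88 − 5.35 = 294.77.
At (758, 865): z_contact = 52.52 + 11.75 + 294.77 = 359.03 m.
Depth below ground = 380.8 − 359.03 = 21.8 m.

21.8 m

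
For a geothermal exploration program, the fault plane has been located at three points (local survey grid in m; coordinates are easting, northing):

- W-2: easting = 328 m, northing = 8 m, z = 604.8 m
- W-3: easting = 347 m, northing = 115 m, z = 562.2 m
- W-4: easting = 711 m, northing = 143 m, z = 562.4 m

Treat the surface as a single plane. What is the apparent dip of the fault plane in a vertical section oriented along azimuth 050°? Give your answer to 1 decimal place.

13.2°

Two edge vectors: W-2→W-3 = (19, 107, -42.6), W-2→W-4 = (383, 135, -42.4).
Normal n = (W-2→W-3) × (W-2→W-4) = (1214.2, -15510.2, -38416).
So ∂z/∂easting = −n_x/n_z = 0.03161 and ∂z/∂northing = −n_y/n_z = −0.40374.
Unit vector along 050° is (sin 50°, cos 50°) = (0.7660, 0.6428).
Slope in that direction = a·(0.7660) + b·(0.6428) = −0.23531.
Apparent dip = arctan|0.23531| = 13.2° (true dip is 22.0°, so apparent ≤ true as expected).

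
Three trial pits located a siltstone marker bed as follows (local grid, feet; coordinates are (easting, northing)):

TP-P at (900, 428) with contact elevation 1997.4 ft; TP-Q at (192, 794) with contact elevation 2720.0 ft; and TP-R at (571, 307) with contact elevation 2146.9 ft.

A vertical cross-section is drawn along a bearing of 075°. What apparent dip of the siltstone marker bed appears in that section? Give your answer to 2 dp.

Two edge vectors: TP-P→TP-Q = (-708, 366, 722.6), TP-P→TP-R = (-329, -121, 149.5).
Normal n = (TP-P→TP-Q) × (TP-P→TP-R) = (142151.6, -131889.4, 206082).
So ∂z/∂E = −n_x/n_z = −0.68978 and ∂z/∂N = −n_y/n_z = 0.63999.
Unit vector along 075° is (sin 75°, cos 75°) = (0.9659, 0.2588).
Slope in that direction = a·(0.9659) + b·(0.2588) = −0.50064.
Apparent dip = arctan|0.50064| = 26.59° (true dip is 43.3°, so apparent ≤ true as expected).

26.59°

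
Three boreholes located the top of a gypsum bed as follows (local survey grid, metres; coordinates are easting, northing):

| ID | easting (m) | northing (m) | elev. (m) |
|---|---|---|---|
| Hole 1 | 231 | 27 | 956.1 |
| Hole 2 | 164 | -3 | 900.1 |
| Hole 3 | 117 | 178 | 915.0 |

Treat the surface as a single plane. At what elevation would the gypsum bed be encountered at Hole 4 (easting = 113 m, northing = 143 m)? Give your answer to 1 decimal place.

Let the plane be z = a·easting + b·northing + c.
Hole 2−Hole 1: −67a − 30b = −56;  Hole 3−Hole 1: −114a + 151b = −41.1.
Solving gives a = 0.71574, b = 0.26818.
Then c = 956.1 − a·231 − b·27 = 783.52.
At (113, 143): z = 80.9 + 38.3 + 783.52 = 902.8 m.

902.8 m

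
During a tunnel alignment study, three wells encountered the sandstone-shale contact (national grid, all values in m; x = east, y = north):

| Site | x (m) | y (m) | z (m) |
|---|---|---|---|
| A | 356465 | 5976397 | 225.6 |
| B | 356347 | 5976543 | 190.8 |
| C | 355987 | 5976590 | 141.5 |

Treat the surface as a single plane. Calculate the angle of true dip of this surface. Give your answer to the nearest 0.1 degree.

Let the plane be z = a·x + b·y + c.
B−A: −118a + 146b = −34.8;  C−A: −478a + 193b = −84.1.
Solving gives a = 0.11831, b = −0.14274.
Gradient magnitude |∇z| = √(a² + b²) = √(0.01400 + 0.02037) = 0.18539.
True dip = arctan(0.18539) = 10.5°, dipping toward NW (azimuth ≈ 320°).

10.5°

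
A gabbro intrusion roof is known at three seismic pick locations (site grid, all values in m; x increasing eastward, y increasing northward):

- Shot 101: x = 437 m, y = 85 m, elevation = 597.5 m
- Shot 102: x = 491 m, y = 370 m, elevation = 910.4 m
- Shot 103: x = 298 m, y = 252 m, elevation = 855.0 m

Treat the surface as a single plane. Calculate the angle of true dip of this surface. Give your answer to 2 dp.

51.51°

Let the plane be z = a·x + b·y + c.
Shot 102−Shot 101: 54a + 285b = 312.9;  Shot 103−Shot 101: −139a + 167b = 257.5.
Solving gives a = −0.43454, b = 1.18023.
Gradient magnitude |∇z| = √(a² + b²) = √(0.18883 + 1.39294) = 1.25768.
True dip = arctan(1.25768) = 51.51°, dipping toward SSE (azimuth ≈ 160°).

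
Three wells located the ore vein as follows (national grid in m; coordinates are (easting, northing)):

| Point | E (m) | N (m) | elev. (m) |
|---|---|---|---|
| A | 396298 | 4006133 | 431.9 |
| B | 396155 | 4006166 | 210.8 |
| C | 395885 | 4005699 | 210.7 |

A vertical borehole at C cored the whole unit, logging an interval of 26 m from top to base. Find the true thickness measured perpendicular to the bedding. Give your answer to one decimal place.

13.9 m

Let the plane be z = a·E + b·N + c.
B−A: −143a + 33b = −221.1;  C−A: −413a − 434b = −221.2.
Solving gives a = 1.36419, b = −0.78850.
|∇z| = √(a²+b²) = 1.57568, so dip δ = arctan(1.57568) = 57.60°.
True thickness = vertical thickness × cos δ = 26 × cos 57.60° = 13.9 m.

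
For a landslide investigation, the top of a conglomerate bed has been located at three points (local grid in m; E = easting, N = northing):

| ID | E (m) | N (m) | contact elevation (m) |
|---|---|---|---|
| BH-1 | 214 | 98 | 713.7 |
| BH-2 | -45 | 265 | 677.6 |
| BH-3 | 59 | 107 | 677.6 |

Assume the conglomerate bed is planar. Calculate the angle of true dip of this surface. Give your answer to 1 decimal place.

16.2°

Let the plane be z = a·E + b·N + c.
BH-2−BH-1: −259a + 167b = −36.1;  BH-3−BH-1: −155a + 9b = −36.1.
Solving gives a = 0.24216, b = 0.15940.
Gradient magnitude |∇z| = √(a² + b²) = √(0.05864 + 0.02541) = 0.28991.
True dip = arctan(0.28991) = 16.2°, dipping toward WSW (azimuth ≈ 237°).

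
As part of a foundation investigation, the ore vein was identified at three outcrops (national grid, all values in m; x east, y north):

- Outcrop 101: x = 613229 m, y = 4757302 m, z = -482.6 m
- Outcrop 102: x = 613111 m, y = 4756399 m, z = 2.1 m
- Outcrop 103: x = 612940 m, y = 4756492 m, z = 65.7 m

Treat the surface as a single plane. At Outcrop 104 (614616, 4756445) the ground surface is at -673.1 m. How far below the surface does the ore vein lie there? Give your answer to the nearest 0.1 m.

278.6 m

Two edge vectors: Outcrop 101→Outcrop 102 = (-118, -903, 484.7), Outcrop 101→Outcrop 103 = (-289, -810, 548.3).
Normal n = (Outcrop 101→Outcrop 102) × (Outcrop 101→Outcrop 103) = (-102507.9, -75378.9, -165387).
So ∂z/∂x = −n_x/n_z = −0.619806273 and ∂z/∂y = −n_y/n_z = −0.455772824.
Intercept c from Outcrop 101: -482.6 + 380083.18 + 2168248.97 = 2547849.55.
At (614616, 4756445): z_contact = −380942.85 − 2167858.37 + 2547849.55 = -951.67 m.
Depth below ground = -673.1 − (-951.67) = 278.6 m.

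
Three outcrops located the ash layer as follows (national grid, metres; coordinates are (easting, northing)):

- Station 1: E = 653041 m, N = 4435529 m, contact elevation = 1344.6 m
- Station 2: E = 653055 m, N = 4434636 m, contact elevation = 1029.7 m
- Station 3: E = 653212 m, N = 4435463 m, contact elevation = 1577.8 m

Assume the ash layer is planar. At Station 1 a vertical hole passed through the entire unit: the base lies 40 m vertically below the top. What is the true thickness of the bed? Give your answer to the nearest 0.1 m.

Two edge vectors: Station 1→Station 2 = (14, -893, -314.9), Station 1→Station 3 = (171, -66, 233.2).
Normal n = (Station 1→Station 2) × (Station 1→Station 3) = (-229031, -57112.7, 151779).
So ∂z/∂E = −n_x/n_z = 1.50898 and ∂z/∂N = −n_y/n_z = 0.37629.
|∇z| = √(a²+b²) = 1.55519, so dip δ = arctan(1.55519) = 57.26°.
True thickness = vertical thickness × cos δ = 40 × cos 57.26° = 21.6 m.

21.6 m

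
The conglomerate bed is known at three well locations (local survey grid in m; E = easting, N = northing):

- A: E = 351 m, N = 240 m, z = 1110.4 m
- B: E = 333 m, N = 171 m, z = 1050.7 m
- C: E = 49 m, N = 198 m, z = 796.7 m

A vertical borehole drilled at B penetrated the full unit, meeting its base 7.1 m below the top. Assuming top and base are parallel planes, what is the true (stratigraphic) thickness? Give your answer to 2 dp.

Let the plane be z = a·E + b·N + c.
B−A: −18a − 69b = −59.7;  C−A: −302a − 42b = −313.7.
Solving gives a = 0.95299, b = 0.61661.
|∇z| = √(a²+b²) = 1.13508, so dip δ = arctan(1.13508) = 48.62°.
True thickness = vertical thickness × cos δ = 7.1 × cos 48.62° = 4.69 m.

4.69 m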